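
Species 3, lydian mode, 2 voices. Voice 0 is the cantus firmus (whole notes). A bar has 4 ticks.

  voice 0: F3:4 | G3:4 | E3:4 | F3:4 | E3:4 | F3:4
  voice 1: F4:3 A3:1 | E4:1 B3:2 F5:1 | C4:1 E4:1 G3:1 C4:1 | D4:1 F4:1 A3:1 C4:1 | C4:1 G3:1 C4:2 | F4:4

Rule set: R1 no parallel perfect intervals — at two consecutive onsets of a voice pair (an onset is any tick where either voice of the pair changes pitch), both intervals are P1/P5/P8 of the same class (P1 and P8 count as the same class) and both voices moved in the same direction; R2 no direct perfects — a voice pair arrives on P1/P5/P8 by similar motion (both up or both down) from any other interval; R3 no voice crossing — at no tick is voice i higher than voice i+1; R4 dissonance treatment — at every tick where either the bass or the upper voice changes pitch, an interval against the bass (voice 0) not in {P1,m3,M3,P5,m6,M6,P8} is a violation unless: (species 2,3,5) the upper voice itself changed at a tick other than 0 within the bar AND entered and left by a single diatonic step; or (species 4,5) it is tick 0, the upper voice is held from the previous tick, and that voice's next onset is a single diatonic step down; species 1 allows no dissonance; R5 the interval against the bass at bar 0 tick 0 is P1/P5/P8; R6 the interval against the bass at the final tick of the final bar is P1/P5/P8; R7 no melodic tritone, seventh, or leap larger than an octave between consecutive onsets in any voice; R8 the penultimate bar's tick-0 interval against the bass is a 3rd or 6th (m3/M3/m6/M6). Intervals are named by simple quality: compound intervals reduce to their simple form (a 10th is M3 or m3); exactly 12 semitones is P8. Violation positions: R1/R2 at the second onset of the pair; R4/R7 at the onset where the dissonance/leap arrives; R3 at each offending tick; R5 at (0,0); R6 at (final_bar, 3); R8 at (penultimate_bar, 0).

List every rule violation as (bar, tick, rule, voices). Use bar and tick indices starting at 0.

bar 0: v0=F3 v1=F4 downbeat P8
bar 1: v0=G3 v1=E4 downbeat M6
bar 2: v0=E3 v1=C4 downbeat m6
bar 3: v0=F3 v1=D4 downbeat M6
bar 4: v0=E3 v1=C4 downbeat m6
bar 5: v0=F3 v1=F4 downbeat P8
  -> R4 @ bar 1 tick 3 v(0, 1): G3/F5 m7 untreated
  -> R7 @ bar 1 tick 3 v(1,): B3->F5 leap 18st
  -> R7 @ bar 2 tick 0 v(1,): F5->C4 leap 17st
  -> R2 @ bar 5 tick 0 v(0, 1): E3/C4 m6 -> F3/F4 P8 similar

(1, 3, R4, (0, 1))
(1, 3, R7, (1,))
(2, 0, R7, (1,))
(5, 0, R2, (0, 1))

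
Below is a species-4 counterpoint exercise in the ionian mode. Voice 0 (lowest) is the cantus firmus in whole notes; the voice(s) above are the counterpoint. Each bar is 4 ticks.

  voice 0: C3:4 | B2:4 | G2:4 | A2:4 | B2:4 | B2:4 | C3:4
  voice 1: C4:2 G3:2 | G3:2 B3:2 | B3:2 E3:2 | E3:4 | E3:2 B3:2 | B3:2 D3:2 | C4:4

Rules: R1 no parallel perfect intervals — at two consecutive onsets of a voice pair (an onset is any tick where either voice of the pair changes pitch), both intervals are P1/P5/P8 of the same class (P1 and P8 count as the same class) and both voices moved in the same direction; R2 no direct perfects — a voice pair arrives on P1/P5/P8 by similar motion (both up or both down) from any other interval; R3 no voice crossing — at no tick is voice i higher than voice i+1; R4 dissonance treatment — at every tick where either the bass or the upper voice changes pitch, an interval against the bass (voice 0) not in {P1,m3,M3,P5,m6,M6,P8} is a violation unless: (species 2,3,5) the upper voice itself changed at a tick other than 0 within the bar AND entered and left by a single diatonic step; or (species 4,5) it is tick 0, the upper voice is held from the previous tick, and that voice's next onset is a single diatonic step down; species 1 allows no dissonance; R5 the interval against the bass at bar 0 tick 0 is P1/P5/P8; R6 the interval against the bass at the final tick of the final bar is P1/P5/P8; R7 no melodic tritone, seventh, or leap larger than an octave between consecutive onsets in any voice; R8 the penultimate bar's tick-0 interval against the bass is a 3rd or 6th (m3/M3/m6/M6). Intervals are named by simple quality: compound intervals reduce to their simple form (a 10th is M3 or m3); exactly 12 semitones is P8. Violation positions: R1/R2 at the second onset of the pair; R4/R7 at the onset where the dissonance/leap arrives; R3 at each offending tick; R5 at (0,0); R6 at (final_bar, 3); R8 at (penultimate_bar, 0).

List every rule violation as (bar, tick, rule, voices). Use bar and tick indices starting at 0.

bar 0: v0=C3 v1=C4 downbeat P8
bar 1: v0=B2 v1=G3 downbeat m6
bar 2: v0=G2 v1=B3 downbeat M3
bar 3: v0=A2 v1=E3 downbeat P5
bar 4: v0=B2 v1=E3 downbeat P4
bar 5: v0=B2 v1=B3 downbeat P8
bar 6: v0=C3 v1=C4 downbeat P8
  -> R4 @ bar 4 tick 0 v(0, 1): B2/E3 P4 untreated
  -> R8 @ bar 5 tick 0 v(0, 1): penult P8 not 3rd/6th
  -> R2 @ bar 6 tick 0 v(0, 1): B2/D3 m3 -> C3/C4 P8 similar
  -> R7 @ bar 6 tick 0 v(1,): D3->C4 leap 10st

(4, 0, R4, (0, 1))
(5, 0, R8, (0, 1))
(6, 0, R2, (0, 1))
(6, 0, R7, (1,))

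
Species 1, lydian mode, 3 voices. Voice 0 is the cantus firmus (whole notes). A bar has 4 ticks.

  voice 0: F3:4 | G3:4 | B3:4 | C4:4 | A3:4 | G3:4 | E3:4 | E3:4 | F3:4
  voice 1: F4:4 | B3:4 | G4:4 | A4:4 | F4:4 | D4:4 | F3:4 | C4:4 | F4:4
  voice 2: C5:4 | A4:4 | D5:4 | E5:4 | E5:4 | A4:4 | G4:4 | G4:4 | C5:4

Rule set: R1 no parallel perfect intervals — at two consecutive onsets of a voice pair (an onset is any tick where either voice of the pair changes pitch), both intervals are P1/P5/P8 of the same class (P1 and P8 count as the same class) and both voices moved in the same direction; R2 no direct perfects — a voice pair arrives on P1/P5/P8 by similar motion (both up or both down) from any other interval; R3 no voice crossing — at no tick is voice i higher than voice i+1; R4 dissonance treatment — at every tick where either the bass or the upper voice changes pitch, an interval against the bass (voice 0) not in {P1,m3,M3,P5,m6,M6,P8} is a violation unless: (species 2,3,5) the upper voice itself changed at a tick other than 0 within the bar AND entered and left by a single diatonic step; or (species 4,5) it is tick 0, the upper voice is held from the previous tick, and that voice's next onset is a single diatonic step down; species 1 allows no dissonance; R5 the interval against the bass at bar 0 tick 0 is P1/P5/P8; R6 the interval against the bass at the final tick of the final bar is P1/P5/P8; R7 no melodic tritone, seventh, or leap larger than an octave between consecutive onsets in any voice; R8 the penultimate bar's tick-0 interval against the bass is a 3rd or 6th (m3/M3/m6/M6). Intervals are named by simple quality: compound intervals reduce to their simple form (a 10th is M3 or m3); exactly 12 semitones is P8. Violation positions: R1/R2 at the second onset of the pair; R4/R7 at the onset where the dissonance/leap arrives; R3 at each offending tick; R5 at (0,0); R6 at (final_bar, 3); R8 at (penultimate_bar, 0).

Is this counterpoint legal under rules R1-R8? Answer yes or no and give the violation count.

bar 0: v0=F3 v1=F4 v2=C5 (P5)
bar 1: v0=G3 v1=B3 v2=A4 (M2)
bar 2: v0=B3 v1=G4 v2=D5 (m3)
bar 3: v0=C4 v1=A4 v2=E5 (M3)
bar 4: v0=A3 v1=F4 v2=E5 (P5)
bar 5: v0=G3 v1=D4 v2=A4 (M2)
bar 6: v0=E3 v1=F3 v2=G4 (m3)
bar 7: v0=E3 v1=C4 v2=G4 (m3)
bar 8: v0=F3 v1=F4 v2=C5 (P5)
  R4 @ bar1.0: G3/A4 M2 untreated
  R7 @ bar1.0: F4->B3 leap 6st
  R2 @ bar2.0: B3/A4 m7 -> G4/D5 P5 similar
  R1 @ bar3.0: G4/D5 P5 -> A4/E5 P5 similar
  R2 @ bar5.0: A3/F4 m6 -> G3/D4 P5 similar
  R2 @ bar5.0: F4/E5 M7 -> D4/A4 P5 similar
  R4 @ bar5.0: G3/A4 M2 untreated
  R4 @ bar6.0: E3/F3 m2 untreated
  R1 @ bar8.0: C4/G4 P5 -> F4/C5 P5 similar
  R2 @ bar8.0: E3/C4 m6 -> F3/F4 P8 similar
  R2 @ bar8.0: E3/G4 m3 -> F3/C5 P5 similar

No (11 violations)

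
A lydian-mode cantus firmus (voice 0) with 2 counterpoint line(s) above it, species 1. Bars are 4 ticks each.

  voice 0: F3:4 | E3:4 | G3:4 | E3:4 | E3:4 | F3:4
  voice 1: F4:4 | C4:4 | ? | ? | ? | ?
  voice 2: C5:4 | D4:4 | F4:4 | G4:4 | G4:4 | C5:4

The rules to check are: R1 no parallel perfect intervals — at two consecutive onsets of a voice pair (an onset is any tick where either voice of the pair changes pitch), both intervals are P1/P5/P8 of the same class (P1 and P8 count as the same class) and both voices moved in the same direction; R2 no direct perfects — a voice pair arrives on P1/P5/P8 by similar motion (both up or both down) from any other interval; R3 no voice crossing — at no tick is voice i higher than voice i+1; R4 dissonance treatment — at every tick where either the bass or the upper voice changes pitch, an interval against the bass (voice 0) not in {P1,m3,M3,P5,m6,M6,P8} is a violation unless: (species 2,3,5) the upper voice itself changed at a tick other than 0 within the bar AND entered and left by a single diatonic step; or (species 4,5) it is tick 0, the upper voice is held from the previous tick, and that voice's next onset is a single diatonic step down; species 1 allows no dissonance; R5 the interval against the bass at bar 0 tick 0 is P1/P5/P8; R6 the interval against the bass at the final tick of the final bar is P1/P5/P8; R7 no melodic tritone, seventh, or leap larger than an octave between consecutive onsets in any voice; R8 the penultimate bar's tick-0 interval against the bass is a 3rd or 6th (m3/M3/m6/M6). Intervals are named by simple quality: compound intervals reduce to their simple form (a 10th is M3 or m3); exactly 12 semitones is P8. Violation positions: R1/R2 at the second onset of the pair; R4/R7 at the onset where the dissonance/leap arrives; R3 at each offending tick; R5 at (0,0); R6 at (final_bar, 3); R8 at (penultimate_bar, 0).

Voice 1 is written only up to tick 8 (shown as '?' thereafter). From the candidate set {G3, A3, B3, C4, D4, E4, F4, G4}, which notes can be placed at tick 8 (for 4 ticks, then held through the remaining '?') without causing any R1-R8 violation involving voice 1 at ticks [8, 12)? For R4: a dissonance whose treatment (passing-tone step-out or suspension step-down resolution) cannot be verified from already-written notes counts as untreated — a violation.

{B3, E4, G3}

G3: legal
A3: violates R4
B3: legal
C4: violates R4
D4: violates R2
E4: legal
F4: violates R2,R4
G4: violates R2,R3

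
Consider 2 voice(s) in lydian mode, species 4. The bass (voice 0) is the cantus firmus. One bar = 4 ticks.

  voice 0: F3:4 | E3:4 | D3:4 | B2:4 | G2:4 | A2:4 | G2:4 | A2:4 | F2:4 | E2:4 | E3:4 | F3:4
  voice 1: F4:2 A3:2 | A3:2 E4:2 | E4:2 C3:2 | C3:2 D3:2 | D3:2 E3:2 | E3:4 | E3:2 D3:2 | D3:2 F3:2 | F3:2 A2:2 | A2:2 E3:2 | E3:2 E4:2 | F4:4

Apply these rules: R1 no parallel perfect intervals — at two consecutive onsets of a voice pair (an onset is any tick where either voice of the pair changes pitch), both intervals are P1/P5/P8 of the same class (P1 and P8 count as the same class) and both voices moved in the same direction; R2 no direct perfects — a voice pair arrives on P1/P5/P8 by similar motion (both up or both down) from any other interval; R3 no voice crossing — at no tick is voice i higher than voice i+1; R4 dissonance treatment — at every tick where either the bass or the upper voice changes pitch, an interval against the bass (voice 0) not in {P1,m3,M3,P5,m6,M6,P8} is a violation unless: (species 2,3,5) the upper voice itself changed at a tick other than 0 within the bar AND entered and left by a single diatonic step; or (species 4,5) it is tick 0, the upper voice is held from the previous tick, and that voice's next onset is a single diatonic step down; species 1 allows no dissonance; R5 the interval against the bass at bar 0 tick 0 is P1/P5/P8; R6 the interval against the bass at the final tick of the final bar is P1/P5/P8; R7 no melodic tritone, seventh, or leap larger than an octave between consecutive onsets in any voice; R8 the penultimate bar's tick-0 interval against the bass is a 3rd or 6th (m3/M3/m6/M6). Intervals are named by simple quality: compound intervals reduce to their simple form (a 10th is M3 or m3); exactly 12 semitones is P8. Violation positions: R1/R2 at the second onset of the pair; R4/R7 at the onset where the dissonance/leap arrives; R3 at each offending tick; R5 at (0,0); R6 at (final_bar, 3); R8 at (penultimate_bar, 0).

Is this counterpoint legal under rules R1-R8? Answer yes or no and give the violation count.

No (11 violations)

bar 0: v0=F3 v1=F4 (P8)
bar 1: v0=E3 v1=A3 (P4)
bar 2: v0=D3 v1=E4 (M2)
bar 3: v0=B2 v1=C3 (m2)
bar 4: v0=G2 v1=D3 (P5)
bar 5: v0=A2 v1=E3 (P5)
bar 6: v0=G2 v1=E3 (M6)
bar 7: v0=A2 v1=D3 (P4)
bar 8: v0=F2 v1=F3 (P8)
bar 9: v0=E2 v1=A2 (P4)
bar 10: v0=E3 v1=E3 (P1)
bar 11: v0=F3 v1=F4 (P8)
  R4 @ bar1.0: E3/A3 P4 untreated
  R4 @ bar2.0: D3/E4 M2 untreated
  R3 @ bar2.2: D3 above C3
  R4 @ bar2.2: D3/C3 M2 untreated
  R7 @ bar2.2: E4->C3 leap 16st
  R3 @ bar2.3: D3 above C3
  R4 @ bar3.0: B2/C3 m2 untreated
  R4 @ bar7.0: A2/D3 P4 untreated
  R4 @ bar9.0: E2/A2 P4 untreated
  R8 @ bar10.0: penult P1 not 3rd/6th
  R1 @ bar11.0: E3/E4 P8 -> F3/F4 P8 similar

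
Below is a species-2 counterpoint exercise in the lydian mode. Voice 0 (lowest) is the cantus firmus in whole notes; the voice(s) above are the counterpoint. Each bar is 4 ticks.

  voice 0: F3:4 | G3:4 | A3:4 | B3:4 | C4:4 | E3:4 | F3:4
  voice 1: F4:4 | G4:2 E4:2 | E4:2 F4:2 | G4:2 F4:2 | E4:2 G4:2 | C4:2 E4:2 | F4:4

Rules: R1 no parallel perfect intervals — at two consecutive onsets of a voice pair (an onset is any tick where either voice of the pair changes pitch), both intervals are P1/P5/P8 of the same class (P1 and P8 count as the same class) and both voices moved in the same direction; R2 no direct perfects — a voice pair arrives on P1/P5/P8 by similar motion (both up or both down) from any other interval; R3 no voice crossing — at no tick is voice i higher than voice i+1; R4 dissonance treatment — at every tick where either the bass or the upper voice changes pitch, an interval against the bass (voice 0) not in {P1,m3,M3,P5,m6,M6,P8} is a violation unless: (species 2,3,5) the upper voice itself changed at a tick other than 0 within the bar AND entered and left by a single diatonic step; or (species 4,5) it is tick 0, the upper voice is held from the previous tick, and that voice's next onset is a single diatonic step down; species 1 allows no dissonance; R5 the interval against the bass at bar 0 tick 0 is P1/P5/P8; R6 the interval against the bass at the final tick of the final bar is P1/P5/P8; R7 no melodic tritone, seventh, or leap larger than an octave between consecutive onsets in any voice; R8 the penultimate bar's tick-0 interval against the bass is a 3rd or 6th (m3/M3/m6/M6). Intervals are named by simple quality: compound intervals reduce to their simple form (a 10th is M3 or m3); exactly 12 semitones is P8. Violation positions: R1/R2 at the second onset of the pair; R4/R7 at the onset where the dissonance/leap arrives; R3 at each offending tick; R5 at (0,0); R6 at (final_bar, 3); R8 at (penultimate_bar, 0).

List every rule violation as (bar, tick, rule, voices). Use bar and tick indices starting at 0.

(1, 0, R1, (0, 1))
(6, 0, R1, (0, 1))

bar 0: v0=F3 v1=F4 downbeat P8
bar 1: v0=G3 v1=G4 downbeat P8
bar 2: v0=A3 v1=E4 downbeat P5
bar 3: v0=B3 v1=G4 downbeat m6
bar 4: v0=C4 v1=E4 downbeat M3
bar 5: v0=E3 v1=C4 downbeat m6
bar 6: v0=F3 v1=F4 downbeat P8
  -> R1 @ bar 1 tick 0 v(0, 1): F3/F4 P8 -> G3/G4 P8 similar
  -> R1 @ bar 6 tick 0 v(0, 1): E3/E4 P8 -> F3/F4 P8 similar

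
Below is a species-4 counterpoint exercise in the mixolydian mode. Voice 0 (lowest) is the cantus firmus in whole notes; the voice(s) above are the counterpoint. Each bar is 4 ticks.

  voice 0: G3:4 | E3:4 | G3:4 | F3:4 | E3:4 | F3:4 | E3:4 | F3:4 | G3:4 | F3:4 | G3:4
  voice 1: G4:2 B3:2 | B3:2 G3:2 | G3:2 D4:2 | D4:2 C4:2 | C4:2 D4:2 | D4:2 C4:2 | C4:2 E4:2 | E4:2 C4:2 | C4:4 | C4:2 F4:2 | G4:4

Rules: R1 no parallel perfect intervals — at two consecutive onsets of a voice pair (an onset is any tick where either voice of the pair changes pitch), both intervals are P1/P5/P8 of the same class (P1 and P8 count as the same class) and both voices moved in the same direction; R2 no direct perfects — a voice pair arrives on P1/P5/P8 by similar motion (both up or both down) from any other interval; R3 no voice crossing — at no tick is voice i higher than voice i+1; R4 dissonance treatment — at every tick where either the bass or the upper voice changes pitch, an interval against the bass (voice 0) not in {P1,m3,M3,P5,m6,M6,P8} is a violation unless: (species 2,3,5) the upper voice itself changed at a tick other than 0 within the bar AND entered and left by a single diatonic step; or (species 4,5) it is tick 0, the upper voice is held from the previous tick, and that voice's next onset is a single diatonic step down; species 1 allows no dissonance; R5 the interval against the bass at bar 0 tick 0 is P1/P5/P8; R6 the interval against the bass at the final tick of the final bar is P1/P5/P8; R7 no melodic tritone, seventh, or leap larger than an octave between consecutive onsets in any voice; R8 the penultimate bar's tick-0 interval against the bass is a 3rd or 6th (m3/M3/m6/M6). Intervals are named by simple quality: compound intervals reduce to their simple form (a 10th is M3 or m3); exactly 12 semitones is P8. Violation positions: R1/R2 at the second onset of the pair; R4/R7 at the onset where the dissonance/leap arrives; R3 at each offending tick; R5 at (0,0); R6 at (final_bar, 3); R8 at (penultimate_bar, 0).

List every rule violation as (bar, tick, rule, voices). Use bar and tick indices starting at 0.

(4, 2, R4, (0, 1))
(7, 0, R4, (0, 1))
(8, 0, R4, (0, 1))
(9, 0, R8, (0, 1))
(10, 0, R1, (0, 1))

bar 0: v0=G3 v1=G4 downbeat P8
bar 1: v0=E3 v1=B3 downbeat P5
bar 2: v0=G3 v1=G3 downbeat P1
bar 3: v0=F3 v1=D4 downbeat M6
bar 4: v0=E3 v1=C4 downbeat m6
bar 5: v0=F3 v1=D4 downbeat M6
bar 6: v0=E3 v1=C4 downbeat m6
bar 7: v0=F3 v1=E4 downbeat M7
bar 8: v0=G3 v1=C4 downbeat P4
bar 9: v0=F3 v1=C4 downbeat P5
bar 10: v0=G3 v1=G4 downbeat P8
  -> R4 @ bar 4 tick 2 v(0, 1): E3/D4 m7 untreated
  -> R4 @ bar 7 tick 0 v(0, 1): F3/E4 M7 untreated
  -> R4 @ bar 8 tick 0 v(0, 1): G3/C4 P4 untreated
  -> R8 @ bar 9 tick 0 v(0, 1): penult P5 not 3rd/6th
  -> R1 @ bar 10 tick 0 v(0, 1): F3/F4 P8 -> G3/G4 P8 similar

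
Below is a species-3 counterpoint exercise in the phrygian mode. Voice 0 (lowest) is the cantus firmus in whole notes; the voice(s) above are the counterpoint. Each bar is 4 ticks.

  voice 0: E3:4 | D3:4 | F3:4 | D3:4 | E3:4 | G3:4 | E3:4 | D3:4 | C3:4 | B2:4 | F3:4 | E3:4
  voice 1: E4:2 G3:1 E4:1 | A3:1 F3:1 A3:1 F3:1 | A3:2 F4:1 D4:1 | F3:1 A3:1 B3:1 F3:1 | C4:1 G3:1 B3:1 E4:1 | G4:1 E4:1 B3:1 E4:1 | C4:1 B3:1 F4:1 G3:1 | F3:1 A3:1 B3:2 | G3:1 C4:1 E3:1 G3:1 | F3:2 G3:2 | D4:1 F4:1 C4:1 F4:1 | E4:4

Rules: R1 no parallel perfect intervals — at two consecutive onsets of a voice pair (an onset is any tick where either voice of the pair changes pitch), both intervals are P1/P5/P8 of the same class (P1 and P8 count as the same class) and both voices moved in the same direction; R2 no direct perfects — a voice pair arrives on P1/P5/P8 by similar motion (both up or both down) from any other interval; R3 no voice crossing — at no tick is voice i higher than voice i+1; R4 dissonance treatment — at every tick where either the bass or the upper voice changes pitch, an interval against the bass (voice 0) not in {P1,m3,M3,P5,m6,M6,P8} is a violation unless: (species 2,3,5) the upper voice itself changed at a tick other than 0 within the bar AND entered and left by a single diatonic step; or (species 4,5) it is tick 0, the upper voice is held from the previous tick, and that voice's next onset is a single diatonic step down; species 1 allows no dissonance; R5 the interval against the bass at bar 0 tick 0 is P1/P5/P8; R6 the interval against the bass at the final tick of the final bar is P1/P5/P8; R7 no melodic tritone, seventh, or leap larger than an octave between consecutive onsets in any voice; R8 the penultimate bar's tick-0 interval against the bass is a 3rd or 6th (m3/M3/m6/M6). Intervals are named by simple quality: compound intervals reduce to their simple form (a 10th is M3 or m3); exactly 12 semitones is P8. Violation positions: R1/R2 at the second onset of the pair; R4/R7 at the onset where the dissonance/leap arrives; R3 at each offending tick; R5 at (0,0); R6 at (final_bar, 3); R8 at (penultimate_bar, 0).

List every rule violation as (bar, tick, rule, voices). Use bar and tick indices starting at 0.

bar 0: v0=E3 v1=E4 downbeat P8
bar 1: v0=D3 v1=A3 downbeat P5
bar 2: v0=F3 v1=A3 downbeat M3
bar 3: v0=D3 v1=F3 downbeat m3
bar 4: v0=E3 v1=C4 downbeat m6
bar 5: v0=G3 v1=G4 downbeat P8
bar 6: v0=E3 v1=C4 downbeat m6
bar 7: v0=D3 v1=F3 downbeat m3
bar 8: v0=C3 v1=G3 downbeat P5
bar 9: v0=B2 v1=F3 downbeat TT
bar 10: v0=F3 v1=D4 downbeat M6
bar 11: v0=E3 v1=E4 downbeat P8
  -> R2 @ bar 1 tick 0 v(0, 1): E3/E4 P8 -> D3/A3 P5 similar
  -> R7 @ bar 3 tick 3 v(1,): B3->F3 leap 6st
  -> R1 @ bar 5 tick 0 v(0, 1): E3/E4 P8 -> G3/G4 P8 similar
  -> R4 @ bar 6 tick 2 v(0, 1): E3/F4 m2 untreated
  -> R7 @ bar 6 tick 2 v(1,): B3->F4 leap 6st
  -> R7 @ bar 6 tick 3 v(1,): F4->G3 leap 10st
  -> R2 @ bar 8 tick 0 v(0, 1): D3/B3 M6 -> C3/G3 P5 similar
  -> R4 @ bar 9 tick 0 v(0, 1): B2/F3 TT untreated
  -> R7 @ bar 10 tick 0 v(0,): B2->F3 leap 6st
  -> R1 @ bar 11 tick 0 v(0, 1): F3/F4 P8 -> E3/E4 P8 similar

(1, 0, R2, (0, 1))
(3, 3, R7, (1,))
(5, 0, R1, (0, 1))
(6, 2, R4, (0, 1))
(6, 2, R7, (1,))
(6, 3, R7, (1,))
(8, 0, R2, (0, 1))
(9, 0, R4, (0, 1))
(10, 0, R7, (0,))
(11, 0, R1, (0, 1))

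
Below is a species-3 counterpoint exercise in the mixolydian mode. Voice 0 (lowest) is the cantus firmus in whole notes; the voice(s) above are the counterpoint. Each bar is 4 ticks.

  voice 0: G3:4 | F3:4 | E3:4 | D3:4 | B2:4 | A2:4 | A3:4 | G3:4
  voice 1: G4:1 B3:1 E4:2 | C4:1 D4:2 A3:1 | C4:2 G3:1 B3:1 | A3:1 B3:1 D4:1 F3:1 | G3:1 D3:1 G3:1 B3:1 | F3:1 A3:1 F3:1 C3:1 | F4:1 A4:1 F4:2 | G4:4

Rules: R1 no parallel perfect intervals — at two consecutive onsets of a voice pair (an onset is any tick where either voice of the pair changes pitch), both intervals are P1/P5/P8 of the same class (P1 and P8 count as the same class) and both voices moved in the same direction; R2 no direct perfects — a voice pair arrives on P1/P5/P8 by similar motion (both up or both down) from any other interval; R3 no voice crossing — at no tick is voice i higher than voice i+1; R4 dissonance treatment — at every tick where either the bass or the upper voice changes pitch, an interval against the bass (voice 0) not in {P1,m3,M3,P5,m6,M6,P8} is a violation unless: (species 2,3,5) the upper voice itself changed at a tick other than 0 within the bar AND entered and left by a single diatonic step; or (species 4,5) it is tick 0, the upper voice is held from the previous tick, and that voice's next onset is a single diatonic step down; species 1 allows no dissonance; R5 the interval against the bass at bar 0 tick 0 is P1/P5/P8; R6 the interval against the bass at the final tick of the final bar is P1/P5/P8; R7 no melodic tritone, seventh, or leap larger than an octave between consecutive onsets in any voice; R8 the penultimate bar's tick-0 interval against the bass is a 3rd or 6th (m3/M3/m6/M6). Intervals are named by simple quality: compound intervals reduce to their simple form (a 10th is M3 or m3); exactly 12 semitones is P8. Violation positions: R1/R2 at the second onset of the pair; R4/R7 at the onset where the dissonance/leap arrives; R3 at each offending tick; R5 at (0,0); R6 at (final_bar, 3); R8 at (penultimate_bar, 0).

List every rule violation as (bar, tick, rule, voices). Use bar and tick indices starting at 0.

(1, 0, R2, (0, 1))
(3, 0, R1, (0, 1))
(5, 0, R7, (1,))
(6, 0, R7, (1,))

bar 0: v0=G3 v1=G4 downbeat P8
bar 1: v0=F3 v1=C4 downbeat P5
bar 2: v0=E3 v1=C4 downbeat m6
bar 3: v0=D3 v1=A3 downbeat P5
bar 4: v0=B2 v1=G3 downbeat m6
bar 5: v0=A2 v1=F3 downbeat m6
bar 6: v0=A3 v1=F4 downbeat m6
bar 7: v0=G3 v1=G4 downbeat P8
  -> R2 @ bar 1 tick 0 v(0, 1): G3/E4 M6 -> F3/C4 P5 similar
  -> R1 @ bar 3 tick 0 v(0, 1): E3/B3 P5 -> D3/A3 P5 similar
  -> R7 @ bar 5 tick 0 v(1,): B3->F3 leap 6st
  -> R7 @ bar 6 tick 0 v(1,): C3->F4 leap 17st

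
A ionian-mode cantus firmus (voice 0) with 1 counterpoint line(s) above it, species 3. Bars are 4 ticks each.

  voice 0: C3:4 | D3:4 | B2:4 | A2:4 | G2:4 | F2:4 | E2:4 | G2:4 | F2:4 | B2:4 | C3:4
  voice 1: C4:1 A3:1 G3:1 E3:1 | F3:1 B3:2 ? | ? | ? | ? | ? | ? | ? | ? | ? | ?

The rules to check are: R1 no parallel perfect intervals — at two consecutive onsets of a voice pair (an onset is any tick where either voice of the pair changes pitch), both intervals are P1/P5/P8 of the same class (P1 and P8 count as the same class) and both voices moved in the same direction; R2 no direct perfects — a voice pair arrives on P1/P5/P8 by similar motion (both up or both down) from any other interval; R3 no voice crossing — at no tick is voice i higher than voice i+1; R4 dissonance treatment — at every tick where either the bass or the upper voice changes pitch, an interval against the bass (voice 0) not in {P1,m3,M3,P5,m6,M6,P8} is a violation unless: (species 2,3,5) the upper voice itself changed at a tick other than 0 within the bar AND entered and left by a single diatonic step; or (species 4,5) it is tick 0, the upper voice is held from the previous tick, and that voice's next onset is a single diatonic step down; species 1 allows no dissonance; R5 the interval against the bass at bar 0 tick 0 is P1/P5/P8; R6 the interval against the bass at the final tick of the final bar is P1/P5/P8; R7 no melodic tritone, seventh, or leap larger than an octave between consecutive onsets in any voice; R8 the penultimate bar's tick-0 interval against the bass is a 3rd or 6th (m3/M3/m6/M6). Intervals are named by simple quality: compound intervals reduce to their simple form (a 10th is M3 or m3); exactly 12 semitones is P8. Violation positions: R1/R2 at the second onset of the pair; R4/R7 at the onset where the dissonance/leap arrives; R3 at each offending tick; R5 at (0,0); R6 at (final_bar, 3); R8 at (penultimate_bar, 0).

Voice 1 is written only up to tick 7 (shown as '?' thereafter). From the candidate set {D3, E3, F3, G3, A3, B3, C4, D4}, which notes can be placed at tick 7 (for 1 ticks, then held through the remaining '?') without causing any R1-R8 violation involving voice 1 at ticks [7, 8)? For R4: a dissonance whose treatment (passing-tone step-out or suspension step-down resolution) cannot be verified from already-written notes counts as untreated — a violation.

{A3, B3, D3, D4}

D3: legal
E3: violates R4
F3: violates R7
G3: violates R4
A3: legal
B3: legal
C4: violates R4
D4: legal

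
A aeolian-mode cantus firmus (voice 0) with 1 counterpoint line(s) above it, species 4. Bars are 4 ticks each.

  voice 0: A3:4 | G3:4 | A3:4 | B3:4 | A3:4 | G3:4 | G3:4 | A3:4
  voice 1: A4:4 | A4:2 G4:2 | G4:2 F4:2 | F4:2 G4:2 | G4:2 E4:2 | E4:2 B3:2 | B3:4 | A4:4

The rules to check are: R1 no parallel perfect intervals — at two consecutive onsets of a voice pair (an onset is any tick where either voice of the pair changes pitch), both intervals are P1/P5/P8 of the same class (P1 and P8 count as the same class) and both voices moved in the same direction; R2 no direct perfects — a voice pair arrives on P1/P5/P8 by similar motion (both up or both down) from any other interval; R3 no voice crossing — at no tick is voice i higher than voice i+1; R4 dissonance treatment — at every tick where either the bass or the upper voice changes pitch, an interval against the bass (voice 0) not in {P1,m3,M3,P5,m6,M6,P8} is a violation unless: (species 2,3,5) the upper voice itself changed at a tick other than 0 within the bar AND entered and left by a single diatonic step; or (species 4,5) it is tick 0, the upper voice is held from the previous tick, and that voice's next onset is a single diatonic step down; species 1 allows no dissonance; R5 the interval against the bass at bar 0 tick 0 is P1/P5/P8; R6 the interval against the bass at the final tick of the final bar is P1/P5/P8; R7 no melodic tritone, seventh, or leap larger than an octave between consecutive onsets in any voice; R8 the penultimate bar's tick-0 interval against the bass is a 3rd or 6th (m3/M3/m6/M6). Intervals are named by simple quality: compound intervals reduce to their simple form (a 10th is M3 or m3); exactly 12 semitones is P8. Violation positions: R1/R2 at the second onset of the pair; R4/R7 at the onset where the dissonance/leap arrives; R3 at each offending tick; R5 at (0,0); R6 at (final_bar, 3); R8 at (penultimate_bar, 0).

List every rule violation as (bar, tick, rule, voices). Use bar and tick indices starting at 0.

(3, 0, R4, (0, 1))
(4, 0, R4, (0, 1))
(7, 0, R2, (0, 1))
(7, 0, R7, (1,))

bar 0: v0=A3 v1=A4 downbeat P8
bar 1: v0=G3 v1=A4 downbeat M2
bar 2: v0=A3 v1=G4 downbeat m7
bar 3: v0=B3 v1=F4 downbeat TT
bar 4: v0=A3 v1=G4 downbeat m7
bar 5: v0=G3 v1=E4 downbeat M6
bar 6: v0=G3 v1=B3 downbeat M3
bar 7: v0=A3 v1=A4 downbeat P8
  -> R4 @ bar 3 tick 0 v(0, 1): B3/F4 TT untreated
  -> R4 @ bar 4 tick 0 v(0, 1): A3/G4 m7 untreated
  -> R2 @ bar 7 tick 0 v(0, 1): G3/B3 M3 -> A3/A4 P8 similar
  -> R7 @ bar 7 tick 0 v(1,): B3->A4 leap 10st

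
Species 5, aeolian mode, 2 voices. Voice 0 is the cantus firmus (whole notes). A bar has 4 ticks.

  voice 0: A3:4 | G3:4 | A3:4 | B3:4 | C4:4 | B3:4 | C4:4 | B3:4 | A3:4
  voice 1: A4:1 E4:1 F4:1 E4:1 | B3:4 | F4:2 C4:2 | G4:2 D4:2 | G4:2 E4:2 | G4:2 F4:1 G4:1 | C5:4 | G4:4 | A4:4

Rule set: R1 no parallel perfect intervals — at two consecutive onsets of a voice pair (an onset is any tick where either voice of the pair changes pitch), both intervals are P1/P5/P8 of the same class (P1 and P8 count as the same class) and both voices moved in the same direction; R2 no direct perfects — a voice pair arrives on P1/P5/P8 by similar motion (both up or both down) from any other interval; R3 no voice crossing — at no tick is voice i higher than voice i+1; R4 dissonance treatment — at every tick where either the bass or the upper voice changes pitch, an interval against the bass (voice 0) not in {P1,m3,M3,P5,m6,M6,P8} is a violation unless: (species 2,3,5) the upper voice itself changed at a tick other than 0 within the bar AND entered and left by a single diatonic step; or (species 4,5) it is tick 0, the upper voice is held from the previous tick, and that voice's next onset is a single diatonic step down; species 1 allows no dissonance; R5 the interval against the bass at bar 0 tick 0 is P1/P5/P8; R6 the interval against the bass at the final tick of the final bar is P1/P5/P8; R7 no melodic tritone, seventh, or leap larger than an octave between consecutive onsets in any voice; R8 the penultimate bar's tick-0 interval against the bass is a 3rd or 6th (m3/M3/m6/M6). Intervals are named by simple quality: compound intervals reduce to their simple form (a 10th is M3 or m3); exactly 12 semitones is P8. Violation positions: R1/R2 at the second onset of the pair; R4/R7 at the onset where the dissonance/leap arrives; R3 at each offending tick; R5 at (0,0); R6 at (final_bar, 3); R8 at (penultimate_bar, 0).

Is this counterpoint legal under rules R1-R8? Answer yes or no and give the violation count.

No (3 violations)

bar 0: v0=A3 v1=A4 (P8)
bar 1: v0=G3 v1=B3 (M3)
bar 2: v0=A3 v1=F4 (m6)
bar 3: v0=B3 v1=G4 (m6)
bar 4: v0=C4 v1=G4 (P5)
bar 5: v0=B3 v1=G4 (m6)
bar 6: v0=C4 v1=C5 (P8)
bar 7: v0=B3 v1=G4 (m6)
bar 8: v0=A3 v1=A4 (P8)
  R7 @ bar2.0: B3->F4 leap 6st
  R2 @ bar4.0: B3/D4 m3 -> C4/G4 P5 similar
  R2 @ bar6.0: B3/G4 m6 -> C4/C5 P8 similar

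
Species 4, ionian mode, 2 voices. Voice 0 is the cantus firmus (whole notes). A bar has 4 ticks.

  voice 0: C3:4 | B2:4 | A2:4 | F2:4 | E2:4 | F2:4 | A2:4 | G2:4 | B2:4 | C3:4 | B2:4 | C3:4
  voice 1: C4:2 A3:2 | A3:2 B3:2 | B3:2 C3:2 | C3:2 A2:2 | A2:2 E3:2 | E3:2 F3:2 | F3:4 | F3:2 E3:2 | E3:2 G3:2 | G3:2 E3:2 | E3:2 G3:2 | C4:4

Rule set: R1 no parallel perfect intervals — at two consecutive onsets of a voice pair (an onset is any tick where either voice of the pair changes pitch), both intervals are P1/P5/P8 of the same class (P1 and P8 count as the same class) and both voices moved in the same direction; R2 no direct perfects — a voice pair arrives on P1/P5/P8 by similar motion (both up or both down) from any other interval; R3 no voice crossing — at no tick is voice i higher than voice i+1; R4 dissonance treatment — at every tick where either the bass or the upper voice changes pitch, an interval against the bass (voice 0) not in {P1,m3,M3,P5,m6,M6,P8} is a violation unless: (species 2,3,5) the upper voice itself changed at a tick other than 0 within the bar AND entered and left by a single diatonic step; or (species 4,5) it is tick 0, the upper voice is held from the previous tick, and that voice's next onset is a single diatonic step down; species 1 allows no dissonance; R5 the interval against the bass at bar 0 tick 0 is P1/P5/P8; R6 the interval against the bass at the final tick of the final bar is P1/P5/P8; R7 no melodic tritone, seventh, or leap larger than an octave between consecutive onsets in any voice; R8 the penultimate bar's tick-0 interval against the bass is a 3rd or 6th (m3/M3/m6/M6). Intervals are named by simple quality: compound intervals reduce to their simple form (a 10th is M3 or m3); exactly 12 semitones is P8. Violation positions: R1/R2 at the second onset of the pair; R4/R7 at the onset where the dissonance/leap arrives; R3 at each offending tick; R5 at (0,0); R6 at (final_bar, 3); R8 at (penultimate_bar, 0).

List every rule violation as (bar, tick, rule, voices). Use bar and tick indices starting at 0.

bar 0: v0=C3 v1=C4 downbeat P8
bar 1: v0=B2 v1=A3 downbeat m7
bar 2: v0=A2 v1=B3 downbeat M2
bar 3: v0=F2 v1=C3 downbeat P5
bar 4: v0=E2 v1=A2 downbeat P4
bar 5: v0=F2 v1=E3 downbeat M7
bar 6: v0=A2 v1=F3 downbeat m6
bar 7: v0=G2 v1=F3 downbeat m7
bar 8: v0=B2 v1=E3 downbeat P4
bar 9: v0=C3 v1=G3 downbeat P5
bar 10: v0=B2 v1=E3 downbeat P4
bar 11: v0=C3 v1=C4 downbeat P8
  -> R4 @ bar 1 tick 0 v(0, 1): B2/A3 m7 untreated
  -> R4 @ bar 2 tick 0 v(0, 1): A2/B3 M2 untreated
  -> R7 @ bar 2 tick 2 v(1,): B3->C3 leap 11st
  -> R4 @ bar 4 tick 0 v(0, 1): E2/A2 P4 untreated
  -> R4 @ bar 5 tick 0 v(0, 1): F2/E3 M7 untreated
  -> R4 @ bar 8 tick 0 v(0, 1): B2/E3 P4 untreated
  -> R4 @ bar 10 tick 0 v(0, 1): B2/E3 P4 untreated
  -> R8 @ bar 10 tick 0 v(0, 1): penult P4 not 3rd/6th
  -> R2 @ bar 11 tick 0 v(0, 1): B2/G3 m6 -> C3/C4 P8 similar

(1, 0, R4, (0, 1))
(2, 0, R4, (0, 1))
(2, 2, R7, (1,))
(4, 0, R4, (0, 1))
(5, 0, R4, (0, 1))
(8, 0, R4, (0, 1))
(10, 0, R4, (0, 1))
(10, 0, R8, (0, 1))
(11, 0, R2, (0, 1))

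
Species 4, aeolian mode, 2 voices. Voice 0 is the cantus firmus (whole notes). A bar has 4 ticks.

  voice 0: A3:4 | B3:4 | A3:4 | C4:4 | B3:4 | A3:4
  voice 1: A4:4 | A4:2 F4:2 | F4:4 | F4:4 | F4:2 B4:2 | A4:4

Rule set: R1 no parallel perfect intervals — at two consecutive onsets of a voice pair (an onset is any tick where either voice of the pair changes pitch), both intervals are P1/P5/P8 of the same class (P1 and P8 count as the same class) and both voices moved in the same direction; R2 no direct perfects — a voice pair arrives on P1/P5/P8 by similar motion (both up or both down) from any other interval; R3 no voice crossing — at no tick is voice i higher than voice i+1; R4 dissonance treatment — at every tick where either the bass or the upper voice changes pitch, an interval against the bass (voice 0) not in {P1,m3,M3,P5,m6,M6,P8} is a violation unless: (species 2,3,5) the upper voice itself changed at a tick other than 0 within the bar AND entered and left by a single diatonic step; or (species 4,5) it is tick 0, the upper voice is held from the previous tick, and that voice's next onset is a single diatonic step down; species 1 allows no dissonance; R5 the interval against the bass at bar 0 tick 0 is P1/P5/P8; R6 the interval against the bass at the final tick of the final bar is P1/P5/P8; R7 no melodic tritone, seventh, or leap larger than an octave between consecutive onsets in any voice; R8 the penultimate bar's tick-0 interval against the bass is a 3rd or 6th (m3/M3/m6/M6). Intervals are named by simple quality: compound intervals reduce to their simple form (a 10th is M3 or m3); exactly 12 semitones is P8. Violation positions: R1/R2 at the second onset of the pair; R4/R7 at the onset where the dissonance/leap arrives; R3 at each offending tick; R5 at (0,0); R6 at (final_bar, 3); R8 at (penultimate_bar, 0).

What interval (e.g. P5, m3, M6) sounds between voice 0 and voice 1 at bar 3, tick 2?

voice 0=C4 voice 1=F4 -> P4

P4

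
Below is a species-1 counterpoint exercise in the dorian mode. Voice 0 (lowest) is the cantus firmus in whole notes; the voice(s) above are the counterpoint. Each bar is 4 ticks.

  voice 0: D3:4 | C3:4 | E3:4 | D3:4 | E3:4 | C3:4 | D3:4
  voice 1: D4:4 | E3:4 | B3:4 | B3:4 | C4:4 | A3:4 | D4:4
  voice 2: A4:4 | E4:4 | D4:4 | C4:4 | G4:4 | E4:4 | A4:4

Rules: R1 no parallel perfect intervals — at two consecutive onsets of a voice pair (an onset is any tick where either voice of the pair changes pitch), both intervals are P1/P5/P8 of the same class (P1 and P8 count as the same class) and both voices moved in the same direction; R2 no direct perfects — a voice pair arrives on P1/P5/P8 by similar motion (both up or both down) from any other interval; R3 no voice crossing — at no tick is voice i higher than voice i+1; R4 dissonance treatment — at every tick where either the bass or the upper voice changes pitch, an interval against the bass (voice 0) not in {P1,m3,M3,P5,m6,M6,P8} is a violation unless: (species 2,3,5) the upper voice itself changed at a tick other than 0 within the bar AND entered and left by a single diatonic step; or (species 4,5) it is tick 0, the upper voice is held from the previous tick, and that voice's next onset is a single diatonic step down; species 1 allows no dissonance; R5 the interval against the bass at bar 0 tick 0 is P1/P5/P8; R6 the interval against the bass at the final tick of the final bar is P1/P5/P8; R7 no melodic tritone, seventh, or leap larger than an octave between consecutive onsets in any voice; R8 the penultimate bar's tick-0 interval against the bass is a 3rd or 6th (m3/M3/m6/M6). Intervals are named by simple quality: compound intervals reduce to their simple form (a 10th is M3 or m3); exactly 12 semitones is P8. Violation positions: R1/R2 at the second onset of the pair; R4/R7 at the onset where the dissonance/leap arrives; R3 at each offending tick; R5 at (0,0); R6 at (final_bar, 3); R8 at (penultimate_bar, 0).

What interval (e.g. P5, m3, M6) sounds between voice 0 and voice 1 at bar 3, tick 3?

M6

voice 0=D3 voice 1=B3 -> M6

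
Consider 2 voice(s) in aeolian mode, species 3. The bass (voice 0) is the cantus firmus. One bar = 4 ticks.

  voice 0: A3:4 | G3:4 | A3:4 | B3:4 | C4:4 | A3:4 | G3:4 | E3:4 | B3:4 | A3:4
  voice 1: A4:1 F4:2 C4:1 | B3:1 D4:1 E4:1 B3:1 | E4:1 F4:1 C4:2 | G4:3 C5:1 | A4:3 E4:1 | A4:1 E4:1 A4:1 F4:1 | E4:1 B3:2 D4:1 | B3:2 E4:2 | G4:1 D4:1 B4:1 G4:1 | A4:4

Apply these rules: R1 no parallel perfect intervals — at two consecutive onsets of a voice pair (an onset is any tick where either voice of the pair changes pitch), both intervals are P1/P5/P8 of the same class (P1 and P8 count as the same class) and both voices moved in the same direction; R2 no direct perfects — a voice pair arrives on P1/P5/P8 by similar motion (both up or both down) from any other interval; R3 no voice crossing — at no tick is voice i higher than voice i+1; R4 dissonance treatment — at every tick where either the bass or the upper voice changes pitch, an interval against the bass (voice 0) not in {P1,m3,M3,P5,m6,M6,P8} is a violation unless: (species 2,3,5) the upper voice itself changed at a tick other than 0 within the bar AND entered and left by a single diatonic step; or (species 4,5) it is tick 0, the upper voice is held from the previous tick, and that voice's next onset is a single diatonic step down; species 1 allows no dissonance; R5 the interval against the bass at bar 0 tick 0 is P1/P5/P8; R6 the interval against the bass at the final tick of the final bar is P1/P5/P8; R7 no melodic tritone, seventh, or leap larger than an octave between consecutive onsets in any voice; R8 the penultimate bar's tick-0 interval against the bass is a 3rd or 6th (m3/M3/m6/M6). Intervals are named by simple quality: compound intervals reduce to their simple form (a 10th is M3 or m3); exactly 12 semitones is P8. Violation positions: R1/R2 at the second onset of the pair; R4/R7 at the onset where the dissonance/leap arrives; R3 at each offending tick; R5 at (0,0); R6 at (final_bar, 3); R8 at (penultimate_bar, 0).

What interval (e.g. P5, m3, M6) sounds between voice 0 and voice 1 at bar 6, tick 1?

voice 0=G3 voice 1=B3 -> M3

M3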